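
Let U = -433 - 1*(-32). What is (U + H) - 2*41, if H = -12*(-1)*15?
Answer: -303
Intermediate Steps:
U = -401 (U = -433 + 32 = -401)
H = 180 (H = 12*15 = 180)
(U + H) - 2*41 = (-401 + 180) - 2*41 = -221 - 82 = -303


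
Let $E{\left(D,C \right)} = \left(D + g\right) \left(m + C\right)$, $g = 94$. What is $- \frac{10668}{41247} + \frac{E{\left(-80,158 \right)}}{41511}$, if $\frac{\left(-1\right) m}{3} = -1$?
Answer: $- \frac{38874290}{190244913} \approx -0.20434$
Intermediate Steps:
$m = 3$ ($m = \left(-3\right) \left(-1\right) = 3$)
$E{\left(D,C \right)} = \left(3 + C\right) \left(94 + D\right)$ ($E{\left(D,C \right)} = \left(D + 94\right) \left(3 + C\right) = \left(94 + D\right) \left(3 + C\right) = \left(3 + C\right) \left(94 + D\right)$)
$- \frac{10668}{41247} + \frac{E{\left(-80,158 \right)}}{41511} = - \frac{10668}{41247} + \frac{282 + 3 \left(-80\right) + 94 \cdot 158 + 158 \left(-80\right)}{41511} = \left(-10668\right) \frac{1}{41247} + \left(282 - 240 + 14852 - 12640\right) \frac{1}{41511} = - \frac{3556}{13749} + 2254 \cdot \frac{1}{41511} = - \frac{3556}{13749} + \frac{2254}{41511} = - \frac{38874290}{190244913}$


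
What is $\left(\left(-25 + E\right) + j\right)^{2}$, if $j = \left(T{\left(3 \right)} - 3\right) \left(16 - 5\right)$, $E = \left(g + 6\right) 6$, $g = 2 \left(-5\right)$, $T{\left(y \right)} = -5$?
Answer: $18769$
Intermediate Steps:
$g = -10$
$E = -24$ ($E = \left(-10 + 6\right) 6 = \left(-4\right) 6 = -24$)
$j = -88$ ($j = \left(-5 - 3\right) \left(16 - 5\right) = \left(-8\right) 11 = -88$)
$\left(\left(-25 + E\right) + j\right)^{2} = \left(\left(-25 - 24\right) - 88\right)^{2} = \left(-49 - 88\right)^{2} = \left(-137\right)^{2} = 18769$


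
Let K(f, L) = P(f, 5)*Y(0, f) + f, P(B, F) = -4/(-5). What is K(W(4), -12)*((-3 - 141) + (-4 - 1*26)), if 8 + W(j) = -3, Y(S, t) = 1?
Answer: 8874/5 ≈ 1774.8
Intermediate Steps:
P(B, F) = ⅘ (P(B, F) = -4*(-⅕) = ⅘)
W(j) = -11 (W(j) = -8 - 3 = -11)
K(f, L) = ⅘ + f (K(f, L) = (⅘)*1 + f = ⅘ + f)
K(W(4), -12)*((-3 - 141) + (-4 - 1*26)) = (⅘ - 11)*((-3 - 141) + (-4 - 1*26)) = -51*(-144 + (-4 - 26))/5 = -51*(-144 - 30)/5 = -51/5*(-174) = 8874/5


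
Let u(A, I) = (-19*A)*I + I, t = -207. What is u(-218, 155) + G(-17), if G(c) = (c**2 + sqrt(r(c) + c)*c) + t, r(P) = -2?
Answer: 642247 - 17*I*sqrt(19) ≈ 6.4225e+5 - 74.101*I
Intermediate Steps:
u(A, I) = I - 19*A*I (u(A, I) = -19*A*I + I = I - 19*A*I)
G(c) = -207 + c**2 + c*sqrt(-2 + c) (G(c) = (c**2 + sqrt(-2 + c)*c) - 207 = (c**2 + c*sqrt(-2 + c)) - 207 = -207 + c**2 + c*sqrt(-2 + c))
u(-218, 155) + G(-17) = 155*(1 - 19*(-218)) + (-207 + (-17)**2 - 17*sqrt(-2 - 17)) = 155*(1 + 4142) + (-207 + 289 - 17*I*sqrt(19)) = 155*4143 + (-207 + 289 - 17*I*sqrt(19)) = 642165 + (-207 + 289 - 17*I*sqrt(19)) = 642165 + (82 - 17*I*sqrt(19)) = 642247 - 17*I*sqrt(19)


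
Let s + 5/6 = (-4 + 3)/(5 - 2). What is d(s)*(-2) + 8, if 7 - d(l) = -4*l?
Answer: 10/3 ≈ 3.3333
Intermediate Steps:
s = -7/6 (s = -5/6 + (-4 + 3)/(5 - 2) = -5/6 - 1/3 = -7/6 ≈ -1.1667)
d(l) = 7 + 4*l (d(l) = 7 - (-4)*l = 7 + 4*l)
d(s)*(-2) + 8 = (7 + 4*(-7/6))*(-2) + 8 = (7 - 14/3)*(-2) + 8 = (7/3)*(-2) + 8 = -14/3 + 8 = 10/3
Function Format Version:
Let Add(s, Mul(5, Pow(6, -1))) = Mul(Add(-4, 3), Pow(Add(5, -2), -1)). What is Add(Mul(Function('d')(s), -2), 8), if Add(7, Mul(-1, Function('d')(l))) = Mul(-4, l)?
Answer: Rational(10, 3) ≈ 3.3333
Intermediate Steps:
s = Rational(-7, 6) (s = Add(Rational(-5, 6), Mul(Add(-4, 3), Pow(Add(5, -2), -1))) = Add(Rational(-5, 6), Mul(-1, Pow(3, -1))) = Add(Rational(-5, 6), Mul(-1, Rational(1, 3))) = Add(Rational(-5, 6), Rational(-1, 3)) = Rational(-7, 6) ≈ -1.1667)
Function('d')(l) = Add(7, Mul(4, l)) (Function('d')(l) = Add(7, Mul(-1, Mul(-4, l))) = Add(7, Mul(4, l)))
Add(Mul(Function('d')(s), -2), 8) = Add(Mul(Add(7, Mul(4, Rational(-7, 6))), -2), 8) = Add(Mul(Add(7, Rational(-14, 3)), -2), 8) = Add(Mul(Rational(7, 3), -2), 8) = Add(Rational(-14, 3), 8) = Rational(10, 3)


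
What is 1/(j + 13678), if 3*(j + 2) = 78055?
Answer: 3/119083 ≈ 2.5193e-5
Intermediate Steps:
j = 78049/3 (j = -2 + (⅓)*78055 = -2 + 78055/3 = 78049/3 ≈ 26016.)
1/(j + 13678) = 1/(78049/3 + 13678) = 1/(119083/3) = 3/119083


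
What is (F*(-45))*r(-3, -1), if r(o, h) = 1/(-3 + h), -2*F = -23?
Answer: 1035/8 ≈ 129.38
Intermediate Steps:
F = 23/2 (F = -½*(-23) = 23/2 ≈ 11.500)
(F*(-45))*r(-3, -1) = ((23/2)*(-45))/(-3 - 1) = -1035/2/(-4) = -1035/2*(-¼) = 1035/8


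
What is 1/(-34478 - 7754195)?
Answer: -1/7788673 ≈ -1.2839e-7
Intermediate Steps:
1/(-34478 - 7754195) = 1/(-7788673) = -1/7788673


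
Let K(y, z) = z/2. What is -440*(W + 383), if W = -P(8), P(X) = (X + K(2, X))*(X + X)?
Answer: -84040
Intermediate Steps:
K(y, z) = z/2 (K(y, z) = z*(½) = z/2)
P(X) = 3*X² (P(X) = (X + X/2)*(X + X) = (3*X/2)*(2*X) = 3*X²)
W = -192 (W = -3*8² = -3*64 = -1*192 = -192)
-440*(W + 383) = -440*(-192 + 383) = -440*191 = -84040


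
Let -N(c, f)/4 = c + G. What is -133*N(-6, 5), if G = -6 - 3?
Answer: -7980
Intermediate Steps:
G = -9
N(c, f) = 36 - 4*c (N(c, f) = -4*(c - 9) = -4*(-9 + c) = 36 - 4*c)
-133*N(-6, 5) = -133*(36 - 4*(-6)) = -133*(36 + 24) = -133*60 = -7980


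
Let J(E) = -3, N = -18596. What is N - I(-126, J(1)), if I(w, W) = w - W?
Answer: -18473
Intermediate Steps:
N - I(-126, J(1)) = -18596 - (-126 - 1*(-3)) = -18596 - (-126 + 3) = -18596 - 1*(-123) = -18596 + 123 = -18473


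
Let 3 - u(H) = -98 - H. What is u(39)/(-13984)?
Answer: -35/3496 ≈ -0.010011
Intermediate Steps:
u(H) = 101 + H (u(H) = 3 - (-98 - H) = 3 + (98 + H) = 101 + H)
u(39)/(-13984) = (101 + 39)/(-13984) = 140*(-1/13984) = -35/3496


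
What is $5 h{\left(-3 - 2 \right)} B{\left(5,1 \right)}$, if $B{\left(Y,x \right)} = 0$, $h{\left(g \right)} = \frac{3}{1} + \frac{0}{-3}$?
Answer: $0$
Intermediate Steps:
$h{\left(g \right)} = 3$ ($h{\left(g \right)} = 3 \cdot 1 + 0 \left(- \frac{1}{3}\right) = 3 + 0 = 3$)
$5 h{\left(-3 - 2 \right)} B{\left(5,1 \right)} = 5 \cdot 3 \cdot 0 = 15 \cdot 0 = 0$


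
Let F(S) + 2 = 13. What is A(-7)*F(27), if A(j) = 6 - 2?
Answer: 44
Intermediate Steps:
A(j) = 4
F(S) = 11 (F(S) = -2 + 13 = 11)
A(-7)*F(27) = 4*11 = 44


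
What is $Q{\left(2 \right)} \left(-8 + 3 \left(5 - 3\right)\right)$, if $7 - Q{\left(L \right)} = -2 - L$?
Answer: $-22$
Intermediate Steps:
$Q{\left(L \right)} = 9 + L$ ($Q{\left(L \right)} = 7 - \left(-2 - L\right) = 7 + \left(2 + L\right) = 9 + L$)
$Q{\left(2 \right)} \left(-8 + 3 \left(5 - 3\right)\right) = \left(9 + 2\right) \left(-8 + 3 \left(5 - 3\right)\right) = 11 \left(-8 + 3 \cdot 2\right) = 11 \left(-8 + 6\right) = 11 \left(-2\right) = -22$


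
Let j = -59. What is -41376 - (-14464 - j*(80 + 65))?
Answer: -35467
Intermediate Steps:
-41376 - (-14464 - j*(80 + 65)) = -41376 - (-14464 - (-59)*(80 + 65)) = -41376 - (-14464 - (-59)*145) = -41376 - (-14464 - 1*(-8555)) = -41376 - (-14464 + 8555) = -41376 - 1*(-5909) = -41376 + 5909 = -35467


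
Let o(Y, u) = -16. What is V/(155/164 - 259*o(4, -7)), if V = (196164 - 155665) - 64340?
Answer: -3909924/679771 ≈ -5.7518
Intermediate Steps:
V = -23841 (V = 40499 - 64340 = -23841)
V/(155/164 - 259*o(4, -7)) = -23841/(155/164 - 259*(-16)) = -23841/(155*(1/164) + 4144) = -23841/(155/164 + 4144) = -23841/679771/164 = -23841*164/679771 = -3909924/679771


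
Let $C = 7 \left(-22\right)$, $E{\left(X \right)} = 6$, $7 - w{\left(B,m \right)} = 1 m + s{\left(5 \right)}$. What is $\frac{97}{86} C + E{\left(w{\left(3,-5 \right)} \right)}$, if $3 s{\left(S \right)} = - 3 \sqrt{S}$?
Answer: $- \frac{7211}{43} \approx -167.7$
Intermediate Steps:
$s{\left(S \right)} = - \sqrt{S}$ ($s{\left(S \right)} = \frac{\left(-3\right) \sqrt{S}}{3} = - \sqrt{S}$)
$w{\left(B,m \right)} = 7 + \sqrt{5} - m$ ($w{\left(B,m \right)} = 7 - \left(1 m - \sqrt{5}\right) = 7 - \left(m - \sqrt{5}\right) = 7 + \sqrt{5} - m$)
$C = -154$
$\frac{97}{86} C + E{\left(w{\left(3,-5 \right)} \right)} = \frac{97}{86} \left(-154\right) + 6 = - \frac{7469}{43} + 6 = - \frac{7211}{43}$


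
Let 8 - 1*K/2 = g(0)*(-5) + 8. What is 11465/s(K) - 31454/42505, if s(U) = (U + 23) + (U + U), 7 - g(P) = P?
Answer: 479991043/9903665 ≈ 48.466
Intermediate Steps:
g(P) = 7 - P
K = 70 (K = 16 - 2*((7 - 1*0)*(-5) + 8) = 16 - 2*((7 + 0)*(-5) + 8) = 16 - 2*(7*(-5) + 8) = 16 - 2*(-35 + 8) = 16 - 2*(-27) = 16 + 54 = 70)
s(U) = 23 + 3*U (s(U) = (23 + U) + 2*U = 23 + 3*U)
11465/s(K) - 31454/42505 = 11465/(23 + 3*70) - 31454/42505 = 11465/(23 + 210) - 31454*1/42505 = 11465/233 - 31454/42505 = 479991043/9903665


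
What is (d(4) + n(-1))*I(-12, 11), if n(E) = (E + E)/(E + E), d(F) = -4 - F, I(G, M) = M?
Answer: -77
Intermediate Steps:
n(E) = 1 (n(E) = (2*E)/((2*E)) = (2*E)*(1/(2*E)) = 1)
(d(4) + n(-1))*I(-12, 11) = ((-4 - 1*4) + 1)*11 = ((-4 - 4) + 1)*11 = (-8 + 1)*11 = -7*11 = -77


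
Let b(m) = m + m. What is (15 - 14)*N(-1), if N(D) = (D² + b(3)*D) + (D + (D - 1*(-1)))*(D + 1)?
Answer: -5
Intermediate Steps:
b(m) = 2*m
N(D) = D² + 6*D + (1 + D)*(1 + 2*D) (N(D) = (D² + (2*3)*D) + (D + (D - 1*(-1)))*(D + 1) = (D² + 6*D) + (D + (D + 1))*(1 + D) = (D² + 6*D) + (D + (1 + D))*(1 + D) = (D² + 6*D) + (1 + 2*D)*(1 + D) = (D² + 6*D) + (1 + D)*(1 + 2*D) = D² + 6*D + (1 + D)*(1 + 2*D))
(15 - 14)*N(-1) = (15 - 14)*(1 + 3*(-1)² + 9*(-1)) = 1*(1 + 3*1 - 9) = 1*(1 + 3 - 9) = 1*(-5) = -5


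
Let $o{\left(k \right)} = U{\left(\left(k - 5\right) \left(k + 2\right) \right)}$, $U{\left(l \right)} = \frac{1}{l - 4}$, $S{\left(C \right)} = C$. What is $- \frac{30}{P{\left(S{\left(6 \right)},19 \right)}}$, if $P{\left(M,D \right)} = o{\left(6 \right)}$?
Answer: $-120$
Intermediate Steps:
$U{\left(l \right)} = \frac{1}{-4 + l}$
$o{\left(k \right)} = \frac{1}{-4 + \left(-5 + k\right) \left(2 + k\right)}$ ($o{\left(k \right)} = \frac{1}{-4 + \left(k - 5\right) \left(k + 2\right)} = \frac{1}{-4 + \left(-5 + k\right) \left(2 + k\right)}$)
$P{\left(M,D \right)} = \frac{1}{4}$ ($P{\left(M,D \right)} = \frac{1}{-14 + 6^{2} - 18} = \frac{1}{-14 + 36 - 18} = \frac{1}{4}$)
$- \frac{30}{P{\left(S{\left(6 \right)},19 \right)}} = - 30 \frac{1}{\frac{1}{4}} = \left(-30\right) 4 = -120$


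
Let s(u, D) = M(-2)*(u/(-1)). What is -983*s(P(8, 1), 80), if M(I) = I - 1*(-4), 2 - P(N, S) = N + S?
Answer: -13762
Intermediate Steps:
P(N, S) = 2 - N - S (P(N, S) = 2 - (N + S) = 2 + (-N - S) = 2 - N - S)
M(I) = 4 + I (M(I) = I + 4 = 4 + I)
s(u, D) = -2*u (s(u, D) = (4 - 2)*(u/(-1)) = 2*(u*(-1)) = 2*(-u) = -2*u)
-983*s(P(8, 1), 80) = -(-1966)*(2 - 1*8 - 1*1) = -(-1966)*(2 - 8 - 1) = -(-1966)*(-7) = -983*14 = -13762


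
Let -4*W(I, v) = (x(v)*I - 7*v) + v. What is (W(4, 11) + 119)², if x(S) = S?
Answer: 62001/4 ≈ 15500.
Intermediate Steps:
W(I, v) = 3*v/2 - I*v/4 (W(I, v) = -((v*I - 7*v) + v)/4 = -((I*v - 7*v) + v)/4 = -((-7*v + I*v) + v)/4 = -(-6*v + I*v)/4 = 3*v/2 - I*v/4)
(W(4, 11) + 119)² = ((¼)*11*(6 - 1*4) + 119)² = ((¼)*11*(6 - 4) + 119)² = ((¼)*11*2 + 119)² = (11/2 + 119)² = (249/2)² = 62001/4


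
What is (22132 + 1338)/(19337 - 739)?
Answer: 11735/9299 ≈ 1.2620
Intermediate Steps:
(22132 + 1338)/(19337 - 739) = 23470/18598 = 23470*(1/18598) = 11735/9299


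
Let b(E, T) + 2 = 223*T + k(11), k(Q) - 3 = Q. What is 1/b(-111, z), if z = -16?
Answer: -1/3556 ≈ -0.00028121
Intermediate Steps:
k(Q) = 3 + Q
b(E, T) = 12 + 223*T (b(E, T) = -2 + (223*T + (3 + 11)) = -2 + (223*T + 14) = -2 + (14 + 223*T) = 12 + 223*T)
1/b(-111, z) = 1/(12 + 223*(-16)) = 1/(12 - 3568) = 1/(-3556) = -1/3556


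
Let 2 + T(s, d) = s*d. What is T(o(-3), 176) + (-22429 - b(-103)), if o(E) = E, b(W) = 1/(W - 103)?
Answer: -4729553/206 ≈ -22959.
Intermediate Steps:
b(W) = 1/(-103 + W)
T(s, d) = -2 + d*s (T(s, d) = -2 + s*d = -2 + d*s)
T(o(-3), 176) + (-22429 - b(-103)) = (-2 + 176*(-3)) + (-22429 - 1/(-103 - 103)) = (-2 - 528) + (-22429 - 1/(-206)) = -530 + (-22429 - 1*(-1/206)) = -530 + (-22429 + 1/206) = -530 - 4620373/206 = -4729553/206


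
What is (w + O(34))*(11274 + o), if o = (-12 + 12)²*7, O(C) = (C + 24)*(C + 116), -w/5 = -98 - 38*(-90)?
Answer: -89177340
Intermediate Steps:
w = -16610 (w = -5*(-98 - 38*(-90)) = -5*(-98 + 3420) = -5*3322 = -16610)
O(C) = (24 + C)*(116 + C)
o = 0 (o = 0²*7 = 0*7 = 0)
(w + O(34))*(11274 + o) = (-16610 + (2784 + 34² + 140*34))*(11274 + 0) = (-16610 + (2784 + 1156 + 4760))*11274 = (-16610 + 8700)*11274 = -7910*11274 = -89177340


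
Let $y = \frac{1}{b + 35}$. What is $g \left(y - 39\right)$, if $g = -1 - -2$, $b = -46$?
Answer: $- \frac{430}{11} \approx -39.091$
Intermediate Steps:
$g = 1$ ($g = -1 + 2 = 1$)
$y = - \frac{1}{11}$ ($y = \frac{1}{-46 + 35} = \frac{1}{-11} = - \frac{1}{11} \approx -0.090909$)
$g \left(y - 39\right) = 1 \left(- \frac{1}{11} - 39\right) = 1 \left(- \frac{430}{11}\right) = - \frac{430}{11}$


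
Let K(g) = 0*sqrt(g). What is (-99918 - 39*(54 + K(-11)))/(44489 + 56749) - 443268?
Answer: -7479277968/16873 ≈ -4.4327e+5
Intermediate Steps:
K(g) = 0
(-99918 - 39*(54 + K(-11)))/(44489 + 56749) - 443268 = (-99918 - 39*(54 + 0))/(44489 + 56749) - 443268 = (-99918 - 39*54)/101238 - 443268 = (-99918 - 2106)*(1/101238) - 443268 = -102024*1/101238 - 443268 = -17004/16873 - 443268 = -7479277968/16873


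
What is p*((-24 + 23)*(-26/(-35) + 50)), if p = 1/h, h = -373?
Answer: 1776/13055 ≈ 0.13604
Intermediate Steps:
p = -1/373 (p = 1/(-373) = -1/373 ≈ -0.0026810)
p*((-24 + 23)*(-26/(-35) + 50)) = -(-24 + 23)*(-26/(-35) + 50)/373 = -(-1)*(-26*(-1/35) + 50)/373 = -(-1)*(26/35 + 50)/373 = -(-1)*1776/(373*35) = -1/373*(-1776/35) = 1776/13055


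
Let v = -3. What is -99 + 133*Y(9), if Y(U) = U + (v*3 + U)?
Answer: 1098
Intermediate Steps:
Y(U) = -9 + 2*U (Y(U) = U + (-3*3 + U) = U + (-9 + U) = -9 + 2*U)
-99 + 133*Y(9) = -99 + 133*(-9 + 2*9) = -99 + 133*(-9 + 18) = -99 + 133*9 = -99 + 1197 = 1098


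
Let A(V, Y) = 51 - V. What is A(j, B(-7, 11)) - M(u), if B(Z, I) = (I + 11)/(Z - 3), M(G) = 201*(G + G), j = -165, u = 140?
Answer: -56064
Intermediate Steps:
M(G) = 402*G (M(G) = 201*(2*G) = 402*G)
B(Z, I) = (11 + I)/(-3 + Z)
A(j, B(-7, 11)) - M(u) = (51 - 1*(-165)) - 402*140 = (51 + 165) - 1*56280 = 216 - 56280 = -56064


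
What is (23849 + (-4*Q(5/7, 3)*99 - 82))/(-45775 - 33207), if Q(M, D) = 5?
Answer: -21787/78982 ≈ -0.27585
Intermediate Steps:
(23849 + (-4*Q(5/7, 3)*99 - 82))/(-45775 - 33207) = (23849 + (-4*5*99 - 82))/(-45775 - 33207) = (23849 + (-20*99 - 82))/(-78982) = (23849 + (-1980 - 82))*(-1/78982) = (23849 - 2062)*(-1/78982) = 21787*(-1/78982) = -21787/78982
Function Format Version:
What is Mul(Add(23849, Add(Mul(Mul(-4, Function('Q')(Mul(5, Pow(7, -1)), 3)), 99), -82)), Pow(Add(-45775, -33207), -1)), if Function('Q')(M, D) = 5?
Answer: Rational(-21787, 78982) ≈ -0.27585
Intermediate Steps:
Mul(Add(23849, Add(Mul(Mul(-4, Function('Q')(Mul(5, Pow(7, -1)), 3)), 99), -82)), Pow(Add(-45775, -33207), -1)) = Mul(Add(23849, Add(Mul(Mul(-4, 5), 99), -82)), Pow(Add(-45775, -33207), -1)) = Mul(Add(23849, Add(Mul(-20, 99), -82)), Pow(-78982, -1)) = Mul(Add(23849, Add(-1980, -82)), Rational(-1, 78982)) = Mul(Add(23849, -2062), Rational(-1, 78982)) = Mul(21787, Rational(-1, 78982)) = Rational(-21787, 78982)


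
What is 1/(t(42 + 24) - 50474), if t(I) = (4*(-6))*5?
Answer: -1/50594 ≈ -1.9765e-5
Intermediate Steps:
t(I) = -120 (t(I) = -24*5 = -120)
1/(t(42 + 24) - 50474) = 1/(-120 - 50474) = 1/(-50594) = -1/50594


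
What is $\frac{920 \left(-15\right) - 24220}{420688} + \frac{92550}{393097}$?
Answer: $\frac{5997281615}{41342797684} \approx 0.14506$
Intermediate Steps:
$\frac{920 \left(-15\right) - 24220}{420688} + \frac{92550}{393097} = \left(-13800 - 24220\right) \frac{1}{420688} + 92550 \cdot \frac{1}{393097} = \left(-38020\right) \frac{1}{420688} + \frac{92550}{393097} = - \frac{9505}{105172} + \frac{92550}{393097} = \frac{5997281615}{41342797684}$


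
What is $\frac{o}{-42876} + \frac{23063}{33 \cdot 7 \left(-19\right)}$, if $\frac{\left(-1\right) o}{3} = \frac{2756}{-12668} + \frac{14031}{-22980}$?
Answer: $- \frac{2665441613432977}{507240785787120} \approx -5.2548$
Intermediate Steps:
$o = \frac{60269397}{24259220}$ ($o = - 3 \left(\frac{2756}{-12668} + \frac{14031}{-22980}\right) = - 3 \left(2756 \left(- \frac{1}{12668}\right) + 14031 \left(- \frac{1}{22980}\right)\right) = - 3 \left(- \frac{689}{3167} - \frac{4677}{7660}\right) = \left(-3\right) \left(- \frac{20089799}{24259220}\right) = \frac{60269397}{24259220} \approx 2.4844$)
$\frac{o}{-42876} + \frac{23063}{33 \cdot 7 \left(-19\right)} = \frac{60269397}{24259220 \left(-42876\right)} + \frac{23063}{33 \cdot 7 \left(-19\right)} = \frac{60269397}{24259220} \left(- \frac{1}{42876}\right) + \frac{23063}{231 \left(-19\right)} = - \frac{20089799}{346712772240} + \frac{23063}{-4389} = - \frac{20089799}{346712772240} + 23063 \left(- \frac{1}{4389}\right) = - \frac{20089799}{346712772240} - \frac{23063}{4389} = - \frac{2665441613432977}{507240785787120}$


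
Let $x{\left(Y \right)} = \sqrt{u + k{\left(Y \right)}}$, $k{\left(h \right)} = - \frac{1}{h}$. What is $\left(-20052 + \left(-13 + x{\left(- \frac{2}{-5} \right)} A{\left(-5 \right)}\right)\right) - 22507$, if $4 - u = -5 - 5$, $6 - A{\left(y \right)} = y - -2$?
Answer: $-42572 + \frac{9 \sqrt{46}}{2} \approx -42542.0$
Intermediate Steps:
$A{\left(y \right)} = 4 - y$ ($A{\left(y \right)} = 6 - \left(y - -2\right) = 6 - \left(y + 2\right) = 6 - \left(2 + y\right) = 4 - y$)
$u = 14$ ($u = 4 - \left(-5 - 5\right) = 4 - -10 = 4 + 10 = 14$)
$x{\left(Y \right)} = \sqrt{14 - \frac{1}{Y}}$
$\left(-20052 + \left(-13 + x{\left(- \frac{2}{-5} \right)} A{\left(-5 \right)}\right)\right) - 22507 = \left(-20052 - \left(13 - \sqrt{14 - \frac{1}{\left(-2\right) \frac{1}{-5}}} \left(4 - -5\right)\right)\right) - 22507 = \left(-20052 - \left(13 - \sqrt{14 - \frac{1}{\left(-2\right) \left(- \frac{1}{5}\right)}} \left(4 + 5\right)\right)\right) - 22507 = \left(-20052 - \left(13 - \sqrt{14 - \frac{1}{\frac{2}{5}}} \cdot 9\right)\right) - 22507 = \left(-20052 - \left(13 - \sqrt{14 - \frac{5}{2}} \cdot 9\right)\right) - 22507 = \left(-20052 - \left(13 - \sqrt{\frac{23}{2}} \cdot 9\right)\right) - 22507 = \left(-20052 - \left(13 - \frac{\sqrt{46}}{2} \cdot 9\right)\right) - 22507 = \left(-20052 - \left(13 - \frac{9 \sqrt{46}}{2}\right)\right) - 22507 = \left(-20065 + \frac{9 \sqrt{46}}{2}\right) - 22507 = -42572 + \frac{9 \sqrt{46}}{2}$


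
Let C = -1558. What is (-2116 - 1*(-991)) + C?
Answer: -2683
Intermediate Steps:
(-2116 - 1*(-991)) + C = (-2116 - 1*(-991)) - 1558 = (-2116 + 991) - 1558 = -1125 - 1558 = -2683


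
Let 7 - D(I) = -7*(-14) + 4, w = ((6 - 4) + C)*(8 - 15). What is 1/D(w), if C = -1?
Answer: -1/95 ≈ -0.010526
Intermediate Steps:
w = -7 (w = ((6 - 4) - 1)*(8 - 15) = (2 - 1)*(-7) = 1*(-7) = -7)
D(I) = -95 (D(I) = 7 - (-7*(-14) + 4) = 7 - (98 + 4) = 7 - 1*102 = 7 - 102 = -95)
1/D(w) = 1/(-95) = -1/95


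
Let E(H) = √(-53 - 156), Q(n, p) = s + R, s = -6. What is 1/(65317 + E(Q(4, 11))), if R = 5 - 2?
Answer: 65317/4266310698 - I*√209/4266310698 ≈ 1.531e-5 - 3.3886e-9*I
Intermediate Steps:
R = 3
Q(n, p) = -3 (Q(n, p) = -6 + 3 = -3)
E(H) = I*√209 (E(H) = √(-209) = I*√209)
1/(65317 + E(Q(4, 11))) = 1/(65317 + I*√209)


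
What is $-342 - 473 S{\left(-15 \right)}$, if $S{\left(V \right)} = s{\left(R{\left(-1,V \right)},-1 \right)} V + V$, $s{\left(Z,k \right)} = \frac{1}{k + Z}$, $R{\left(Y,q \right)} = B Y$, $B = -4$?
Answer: $9118$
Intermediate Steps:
$R{\left(Y,q \right)} = - 4 Y$
$s{\left(Z,k \right)} = \frac{1}{Z + k}$
$S{\left(V \right)} = \frac{4 V}{3}$ ($S{\left(V \right)} = \frac{V}{\left(-4\right) \left(-1\right) - 1} + V = \frac{V}{4 - 1} + V = \frac{V}{3} + V = \frac{4 V}{3}$)
$-342 - 473 S{\left(-15 \right)} = -342 - 473 \cdot \frac{4}{3} \left(-15\right) = -342 - -9460 = -342 + 9460 = 9118$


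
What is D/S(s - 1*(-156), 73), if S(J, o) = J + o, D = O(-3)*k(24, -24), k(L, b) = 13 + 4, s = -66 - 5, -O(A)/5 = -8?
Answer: 340/79 ≈ 4.3038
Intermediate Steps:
O(A) = 40 (O(A) = -5*(-8) = 40)
s = -71
k(L, b) = 17
D = 680 (D = 40*17 = 680)
D/S(s - 1*(-156), 73) = 680/((-71 - 1*(-156)) + 73) = 680/((-71 + 156) + 73) = 680/(85 + 73) = 680/158 = 680*(1/158) = 340/79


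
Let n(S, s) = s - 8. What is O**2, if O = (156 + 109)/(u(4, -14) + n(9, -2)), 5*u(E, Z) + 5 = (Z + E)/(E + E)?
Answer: 44944/81 ≈ 554.86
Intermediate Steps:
n(S, s) = -8 + s
u(E, Z) = -1 + (E + Z)/(10*E) (u(E, Z) = -1 + ((Z + E)/(E + E))/5 = -1 + ((E + Z)/((2*E)))/5 = -1 + ((E + Z)*(1/(2*E)))/5 = -1 + ((E + Z)/(2*E))/5 = -1 + (E + Z)/(10*E))
O = -212/9 (O = (156 + 109)/((1/10)*(-14 - 9*4)/4 + (-8 - 2)) = 265/((1/10)*(1/4)*(-14 - 36) - 10) = 265/((1/10)*(1/4)*(-50) - 10) = 265/(-5/4 - 10) = 265/(-45/4) = 265*(-4/45) = -212/9 ≈ -23.556)
O**2 = (-212/9)**2 = 44944/81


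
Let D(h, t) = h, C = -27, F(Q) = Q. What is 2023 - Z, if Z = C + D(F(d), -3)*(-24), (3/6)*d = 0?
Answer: 2050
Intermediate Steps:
d = 0 (d = 2*0 = 0)
Z = -27 (Z = -27 + 0*(-24) = -27 + 0 = -27)
2023 - Z = 2023 - 1*(-27) = 2023 + 27 = 2050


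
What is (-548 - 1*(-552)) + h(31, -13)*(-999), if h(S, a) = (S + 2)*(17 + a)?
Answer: -131864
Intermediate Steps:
h(S, a) = (2 + S)*(17 + a)
(-548 - 1*(-552)) + h(31, -13)*(-999) = (-548 - 1*(-552)) + (34 + 2*(-13) + 17*31 + 31*(-13))*(-999) = (-548 + 552) + (34 - 26 + 527 - 403)*(-999) = 4 + 132*(-999) = 4 - 131868 = -131864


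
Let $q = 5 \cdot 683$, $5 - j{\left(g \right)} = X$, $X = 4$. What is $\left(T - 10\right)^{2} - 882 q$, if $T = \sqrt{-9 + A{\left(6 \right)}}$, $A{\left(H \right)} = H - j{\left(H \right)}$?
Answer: $-3011934 - 40 i \approx -3.0119 \cdot 10^{6} - 40.0 i$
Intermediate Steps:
$j{\left(g \right)} = 1$ ($j{\left(g \right)} = 5 - 4 = 1$)
$A{\left(H \right)} = -1 + H$ ($A{\left(H \right)} = H - 1 = -1 + H$)
$T = 2 i$ ($T = \sqrt{-9 + \left(-1 + 6\right)} = \sqrt{-9 + 5} = \sqrt{-4} = 2 i \approx 2.0 i$)
$q = 3415$
$\left(T - 10\right)^{2} - 882 q = \left(2 i - 10\right)^{2} - 3012030 = \left(-10 + 2 i\right)^{2} - 3012030 = -3012030 + \left(-10 + 2 i\right)^{2}$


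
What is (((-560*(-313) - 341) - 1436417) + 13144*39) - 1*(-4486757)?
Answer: 3737895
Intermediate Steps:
(((-560*(-313) - 341) - 1436417) + 13144*39) - 1*(-4486757) = (((175280 - 341) - 1436417) + 512616) + 4486757 = ((174939 - 1436417) + 512616) + 4486757 = (-1261478 + 512616) + 4486757 = -748862 + 4486757 = 3737895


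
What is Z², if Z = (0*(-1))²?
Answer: 0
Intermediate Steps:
Z = 0 (Z = 0² = 0)
Z² = 0² = 0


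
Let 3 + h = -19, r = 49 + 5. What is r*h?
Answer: -1188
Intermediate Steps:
r = 54
h = -22 (h = -3 - 19 = -22)
r*h = 54*(-22) = -1188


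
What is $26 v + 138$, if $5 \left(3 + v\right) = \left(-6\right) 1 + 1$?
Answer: $34$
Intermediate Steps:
$v = -4$ ($v = -3 + \frac{\left(-6\right) 1 + 1}{5} = -3 + \frac{-6 + 1}{5} = -3 + \frac{1}{5} \left(-5\right) = -3 - 1 = -4$)
$26 v + 138 = 26 \left(-4\right) + 138 = -104 + 138 = 34$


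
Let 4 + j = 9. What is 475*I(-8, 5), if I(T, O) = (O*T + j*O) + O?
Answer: -4750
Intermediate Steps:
j = 5 (j = -4 + 9 = 5)
I(T, O) = 6*O + O*T (I(T, O) = (O*T + 5*O) + O = (5*O + O*T) + O = 6*O + O*T)
475*I(-8, 5) = 475*(5*(6 - 8)) = 475*(5*(-2)) = 475*(-10) = -4750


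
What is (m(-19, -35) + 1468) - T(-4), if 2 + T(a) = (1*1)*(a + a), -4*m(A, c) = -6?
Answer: 2959/2 ≈ 1479.5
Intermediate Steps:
m(A, c) = 3/2 (m(A, c) = -¼*(-6) = 3/2)
T(a) = -2 + 2*a (T(a) = -2 + (1*1)*(a + a) = -2 + 1*(2*a) = -2 + 2*a)
(m(-19, -35) + 1468) - T(-4) = (3/2 + 1468) - (-2 + 2*(-4)) = 2939/2 - (-2 - 8) = 2939/2 - 1*(-10) = 2939/2 + 10 = 2959/2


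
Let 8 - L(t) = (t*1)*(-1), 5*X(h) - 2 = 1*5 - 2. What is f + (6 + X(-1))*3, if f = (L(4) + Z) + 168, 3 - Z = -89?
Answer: 293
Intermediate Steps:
Z = 92 (Z = 3 - 1*(-89) = 3 + 89 = 92)
X(h) = 1 (X(h) = 2/5 + (1*5 - 2)/5 = 2/5 + (5 - 2)/5 = 2/5 + (1/5)*3 = 2/5 + 3/5 = 1)
L(t) = 8 + t (L(t) = 8 - t*1*(-1) = 8 - t*(-1) = 8 - (-1)*t = 8 + t)
f = 272 (f = ((8 + 4) + 92) + 168 = (12 + 92) + 168 = 104 + 168 = 272)
f + (6 + X(-1))*3 = 272 + (6 + 1)*3 = 272 + 7*3 = 272 + 21 = 293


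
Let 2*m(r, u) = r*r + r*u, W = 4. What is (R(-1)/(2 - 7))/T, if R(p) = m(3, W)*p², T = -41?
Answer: 21/410 ≈ 0.051220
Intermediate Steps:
m(r, u) = r²/2 + r*u/2 (m(r, u) = (r*r + r*u)/2 = (r² + r*u)/2 = r²/2 + r*u/2)
R(p) = 21*p²/2 (R(p) = ((½)*3*(3 + 4))*p² = ((½)*3*7)*p² = 21*p²/2)
(R(-1)/(2 - 7))/T = (((21/2)*(-1)²)/(2 - 7))/(-41) = (((21/2)*1)/(-5))*(-1/41) = -⅕*21/2*(-1/41) = -21/10*(-1/41) = 21/410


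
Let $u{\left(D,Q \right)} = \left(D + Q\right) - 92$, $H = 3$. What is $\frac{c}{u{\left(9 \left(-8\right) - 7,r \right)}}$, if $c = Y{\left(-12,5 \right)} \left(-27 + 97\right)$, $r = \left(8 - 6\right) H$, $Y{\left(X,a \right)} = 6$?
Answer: $- \frac{28}{11} \approx -2.5455$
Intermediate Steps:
$r = 6$ ($r = \left(8 - 6\right) 3 = 2 \cdot 3 = 6$)
$u{\left(D,Q \right)} = -92 + D + Q$
$c = 420$ ($c = 6 \left(-27 + 97\right) = 6 \cdot 70 = 420$)
$\frac{c}{u{\left(9 \left(-8\right) - 7,r \right)}} = \frac{420}{-92 + \left(9 \left(-8\right) - 7\right) + 6} = \frac{420}{-92 - 79 + 6} = \frac{420}{-165} = 420 \left(- \frac{1}{165}\right) = - \frac{28}{11}$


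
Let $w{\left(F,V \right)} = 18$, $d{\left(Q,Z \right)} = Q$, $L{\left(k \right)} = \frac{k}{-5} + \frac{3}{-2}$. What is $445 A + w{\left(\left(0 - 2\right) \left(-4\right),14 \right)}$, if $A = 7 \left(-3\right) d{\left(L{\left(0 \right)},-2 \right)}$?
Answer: $\frac{28071}{2} \approx 14036.0$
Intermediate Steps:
$L{\left(k \right)} = - \frac{3}{2} - \frac{k}{5}$ ($L{\left(k \right)} = k \left(- \frac{1}{5}\right) + 3 \left(- \frac{1}{2}\right) = - \frac{k}{5} - \frac{3}{2} = - \frac{3}{2} - \frac{k}{5}$)
$A = \frac{63}{2}$ ($A = 7 \left(-3\right) \left(- \frac{3}{2} - 0\right) = - 21 \left(- \frac{3}{2} + 0\right) = \left(-21\right) \left(- \frac{3}{2}\right) = \frac{63}{2} \approx 31.5$)
$445 A + w{\left(\left(0 - 2\right) \left(-4\right),14 \right)} = 445 \cdot \frac{63}{2} + 18 = \frac{28035}{2} + 18 = \frac{28071}{2}$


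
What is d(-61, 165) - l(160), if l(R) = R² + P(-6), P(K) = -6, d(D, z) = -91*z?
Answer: -40609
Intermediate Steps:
l(R) = -6 + R² (l(R) = R² - 6 = -6 + R²)
d(-61, 165) - l(160) = -91*165 - (-6 + 160²) = -15015 - (-6 + 25600) = -15015 - 1*25594 = -15015 - 25594 = -40609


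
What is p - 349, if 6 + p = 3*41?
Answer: -232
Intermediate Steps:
p = 117 (p = -6 + 3*41 = -6 + 123 = 117)
p - 349 = 117 - 349 = -232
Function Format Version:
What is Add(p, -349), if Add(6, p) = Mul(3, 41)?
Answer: -232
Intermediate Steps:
p = 117 (p = Add(-6, Mul(3, 41)) = Add(-6, 123) = 117)
Add(p, -349) = Add(117, -349) = -232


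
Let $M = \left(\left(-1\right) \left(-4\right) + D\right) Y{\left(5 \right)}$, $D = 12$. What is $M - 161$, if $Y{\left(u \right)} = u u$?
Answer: $239$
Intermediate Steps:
$Y{\left(u \right)} = u^{2}$
$M = 400$ ($M = \left(\left(-1\right) \left(-4\right) + 12\right) 5^{2} = \left(4 + 12\right) 25 = 16 \cdot 25 = 400$)
$M - 161 = 400 - 161 = 239$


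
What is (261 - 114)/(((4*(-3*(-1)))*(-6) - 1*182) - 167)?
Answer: -147/421 ≈ -0.34917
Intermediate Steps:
(261 - 114)/(((4*(-3*(-1)))*(-6) - 1*182) - 167) = 147/(((4*3)*(-6) - 182) - 167) = 147/((12*(-6) - 182) - 167) = 147/((-72 - 182) - 167) = 147/(-254 - 167) = 147/(-421) = 147*(-1/421) = -147/421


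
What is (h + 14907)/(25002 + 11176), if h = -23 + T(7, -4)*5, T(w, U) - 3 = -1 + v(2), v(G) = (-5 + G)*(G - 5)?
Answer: 14939/36178 ≈ 0.41293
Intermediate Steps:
v(G) = (-5 + G)**2 (v(G) = (-5 + G)*(-5 + G) = (-5 + G)**2)
T(w, U) = 11 (T(w, U) = 3 + (-1 + (-5 + 2)**2) = 3 + (-1 + (-3)**2) = 3 + (-1 + 9) = 3 + 8 = 11)
h = 32 (h = -23 + 11*5 = -23 + 55 = 32)
(h + 14907)/(25002 + 11176) = (32 + 14907)/(25002 + 11176) = 14939/36178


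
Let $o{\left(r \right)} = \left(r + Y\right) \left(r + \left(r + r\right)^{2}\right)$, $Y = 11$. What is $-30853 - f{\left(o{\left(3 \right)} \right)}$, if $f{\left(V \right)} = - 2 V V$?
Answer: $565379$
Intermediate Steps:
$o{\left(r \right)} = \left(11 + r\right) \left(r + 4 r^{2}\right)$ ($o{\left(r \right)} = \left(r + 11\right) \left(r + \left(r + r\right)^{2}\right) = \left(11 + r\right) \left(r + \left(2 r\right)^{2}\right) = \left(11 + r\right) \left(r + 4 r^{2}\right)$)
$f{\left(V \right)} = - 2 V^{2}$
$-30853 - f{\left(o{\left(3 \right)} \right)} = -30853 - - 2 \left(3 \left(11 + 4 \cdot 3^{2} + 45 \cdot 3\right)\right)^{2} = -30853 - - 2 \left(3 \left(11 + 4 \cdot 9 + 135\right)\right)^{2} = -30853 - - 2 \left(3 \left(11 + 36 + 135\right)\right)^{2} = -30853 - - 2 \left(3 \cdot 182\right)^{2} = -30853 - - 2 \cdot 546^{2} = -30853 - \left(-2\right) 298116 = -30853 - -596232 = -30853 + 596232 = 565379$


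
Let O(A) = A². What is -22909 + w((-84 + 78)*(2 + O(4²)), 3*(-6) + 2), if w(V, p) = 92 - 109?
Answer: -22926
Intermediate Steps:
w(V, p) = -17
-22909 + w((-84 + 78)*(2 + O(4²)), 3*(-6) + 2) = -22909 - 17 = -22926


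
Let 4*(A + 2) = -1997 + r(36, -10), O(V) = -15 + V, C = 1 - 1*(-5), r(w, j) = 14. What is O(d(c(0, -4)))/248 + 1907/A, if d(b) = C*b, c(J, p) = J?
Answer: -1921609/493768 ≈ -3.8917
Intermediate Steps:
C = 6 (C = 1 + 5 = 6)
d(b) = 6*b
A = -1991/4 (A = -2 + (-1997 + 14)/4 = -2 + (1/4)*(-1983) = -2 - 1983/4 = -1991/4 ≈ -497.75)
O(d(c(0, -4)))/248 + 1907/A = (-15 + 6*0)/248 + 1907/(-1991/4) = (-15 + 0)*(1/248) + 1907*(-4/1991) = -15*1/248 - 7628/1991 = -15/248 - 7628/1991 = -1921609/493768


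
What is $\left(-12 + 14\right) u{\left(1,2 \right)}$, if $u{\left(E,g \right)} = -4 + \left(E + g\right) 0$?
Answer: $-8$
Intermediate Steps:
$u{\left(E,g \right)} = -4$ ($u{\left(E,g \right)} = -4 + 0 = -4$)
$\left(-12 + 14\right) u{\left(1,2 \right)} = \left(-12 + 14\right) \left(-4\right) = 2 \left(-4\right) = -8$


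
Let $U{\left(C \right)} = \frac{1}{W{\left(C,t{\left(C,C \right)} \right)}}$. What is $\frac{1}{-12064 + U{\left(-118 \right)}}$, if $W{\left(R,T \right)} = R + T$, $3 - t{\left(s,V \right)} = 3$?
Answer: $- \frac{118}{1423553} \approx -8.2891 \cdot 10^{-5}$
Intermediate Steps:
$t{\left(s,V \right)} = 0$ ($t{\left(s,V \right)} = 3 - 3 = 0$)
$U{\left(C \right)} = \frac{1}{C}$ ($U{\left(C \right)} = \frac{1}{C + 0} = \frac{1}{C}$)
$\frac{1}{-12064 + U{\left(-118 \right)}} = \frac{1}{-12064 + \frac{1}{-118}} = \frac{1}{-12064 - \frac{1}{118}} = \frac{1}{- \frac{1423553}{118}} = - \frac{118}{1423553}$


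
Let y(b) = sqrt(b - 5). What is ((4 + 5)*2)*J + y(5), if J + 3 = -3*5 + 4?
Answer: -252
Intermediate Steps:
y(b) = sqrt(-5 + b)
J = -14 (J = -3 + (-3*5 + 4) = -3 + (-15 + 4) = -3 - 11 = -14)
((4 + 5)*2)*J + y(5) = ((4 + 5)*2)*(-14) + sqrt(-5 + 5) = (9*2)*(-14) + sqrt(0) = 18*(-14) + 0 = -252 + 0 = -252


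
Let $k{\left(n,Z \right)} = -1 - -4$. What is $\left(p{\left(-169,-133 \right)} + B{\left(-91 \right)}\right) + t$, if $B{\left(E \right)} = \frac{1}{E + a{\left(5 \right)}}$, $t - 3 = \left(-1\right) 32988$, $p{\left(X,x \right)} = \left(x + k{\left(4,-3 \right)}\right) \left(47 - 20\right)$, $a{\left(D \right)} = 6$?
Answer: $- \frac{3102076}{85} \approx -36495.0$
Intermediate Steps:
$k{\left(n,Z \right)} = 3$ ($k{\left(n,Z \right)} = -1 + 4 = 3$)
$p{\left(X,x \right)} = 81 + 27 x$ ($p{\left(X,x \right)} = \left(x + 3\right) \left(47 - 20\right) = \left(3 + x\right) 27 = 81 + 27 x$)
$t = -32985$ ($t = 3 - 32988 = -32985$)
$B{\left(E \right)} = \frac{1}{6 + E}$ ($B{\left(E \right)} = \frac{1}{E + 6} = \frac{1}{6 + E}$)
$\left(p{\left(-169,-133 \right)} + B{\left(-91 \right)}\right) + t = \left(\left(81 + 27 \left(-133\right)\right) + \frac{1}{6 - 91}\right) - 32985 = \left(\left(81 - 3591\right) + \frac{1}{-85}\right) - 32985 = \left(-3510 - \frac{1}{85}\right) - 32985 = - \frac{298351}{85} - 32985 = - \frac{3102076}{85}$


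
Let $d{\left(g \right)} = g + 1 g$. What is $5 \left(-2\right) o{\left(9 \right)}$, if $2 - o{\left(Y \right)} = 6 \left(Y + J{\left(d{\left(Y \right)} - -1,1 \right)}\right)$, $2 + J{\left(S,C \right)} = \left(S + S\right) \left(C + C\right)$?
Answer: $4960$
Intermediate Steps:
$d{\left(g \right)} = 2 g$ ($d{\left(g \right)} = g + g = 2 g$)
$J{\left(S,C \right)} = -2 + 4 C S$ ($J{\left(S,C \right)} = -2 + \left(S + S\right) \left(C + C\right) = -2 + 2 S 2 C = -2 + 4 C S$)
$o{\left(Y \right)} = -10 - 54 Y$ ($o{\left(Y \right)} = 2 - 6 \left(Y + \left(-2 + 4 \cdot 1 \left(2 Y - -1\right)\right)\right) = 2 - 6 \left(Y + \left(-2 + 4 \cdot 1 \left(2 Y + 1\right)\right)\right) = 2 - 6 \left(Y + \left(-2 + 4 \cdot 1 \left(1 + 2 Y\right)\right)\right) = 2 - 6 \left(Y + \left(-2 + \left(4 + 8 Y\right)\right)\right) = 2 - 6 \left(Y + \left(2 + 8 Y\right)\right) = 2 - 6 \left(2 + 9 Y\right) = 2 - \left(12 + 54 Y\right) = -10 - 54 Y$)
$5 \left(-2\right) o{\left(9 \right)} = 5 \left(-2\right) \left(-10 - 486\right) = - 10 \left(-10 - 486\right) = \left(-10\right) \left(-496\right) = 4960$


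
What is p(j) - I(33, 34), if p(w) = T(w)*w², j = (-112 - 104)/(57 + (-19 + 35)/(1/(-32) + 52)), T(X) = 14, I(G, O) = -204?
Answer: 3659288430732/9082661809 ≈ 402.89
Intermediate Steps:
j = -359208/95303 (j = -216/(57 + 16/(-1/32 + 52)) = -216/(57 + 16/(1663/32)) = -216/(57 + 16*(32/1663)) = -216/(57 + 512/1663) = -216/95303/1663 = -216*1663/95303 = -359208/95303 ≈ -3.7691)
p(w) = 14*w²
p(j) - I(33, 34) = 14*(-359208/95303)² - 1*(-204) = 14*(129030387264/9082661809) + 204 = 1806425421696/9082661809 + 204 = 3659288430732/9082661809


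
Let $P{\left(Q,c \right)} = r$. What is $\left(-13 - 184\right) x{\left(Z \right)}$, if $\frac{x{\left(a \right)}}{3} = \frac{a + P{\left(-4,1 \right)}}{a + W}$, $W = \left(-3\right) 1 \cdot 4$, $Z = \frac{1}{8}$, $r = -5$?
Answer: $- \frac{23049}{95} \approx -242.62$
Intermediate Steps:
$P{\left(Q,c \right)} = -5$
$Z = \frac{1}{8} \approx 0.125$
$W = -12$ ($W = \left(-3\right) 4 = -12$)
$x{\left(a \right)} = \frac{3 \left(-5 + a\right)}{-12 + a}$ ($x{\left(a \right)} = 3 \frac{a - 5}{a - 12} = 3 \frac{-5 + a}{-12 + a} = \frac{3 \left(-5 + a\right)}{-12 + a}$)
$\left(-13 - 184\right) x{\left(Z \right)} = \left(-13 - 184\right) \frac{3 \left(-5 + \frac{1}{8}\right)}{-12 + \frac{1}{8}} = \left(-13 - 184\right) 3 \frac{1}{- \frac{95}{8}} \left(- \frac{39}{8}\right) = - 197 \cdot 3 \left(- \frac{8}{95}\right) \left(- \frac{39}{8}\right) = \left(-197\right) \frac{117}{95} = - \frac{23049}{95}$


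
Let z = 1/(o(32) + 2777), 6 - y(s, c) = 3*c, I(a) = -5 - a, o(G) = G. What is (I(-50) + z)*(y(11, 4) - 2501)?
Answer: -316899842/2809 ≈ -1.1282e+5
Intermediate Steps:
y(s, c) = 6 - 3*c
z = 1/2809 (z = 1/(32 + 2777) = 1/2809 ≈ 0.00035600)
(I(-50) + z)*(y(11, 4) - 2501) = ((-5 - 1*(-50)) + 1/2809)*((6 - 3*4) - 2501) = ((-5 + 50) + 1/2809)*((6 - 12) - 2501) = (45 + 1/2809)*(-6 - 2501) = (126406/2809)*(-2507) = -316899842/2809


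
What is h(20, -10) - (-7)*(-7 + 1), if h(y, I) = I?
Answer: -52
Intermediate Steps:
h(20, -10) - (-7)*(-7 + 1) = -10 - (-7)*(-7 + 1) = -10 - (-7)*(-6) = -10 - 1*42 = -10 - 42 = -52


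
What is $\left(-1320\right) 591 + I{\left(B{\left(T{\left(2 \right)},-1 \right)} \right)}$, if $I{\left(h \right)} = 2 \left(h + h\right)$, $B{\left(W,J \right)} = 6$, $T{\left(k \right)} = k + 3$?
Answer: $-780096$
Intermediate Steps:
$T{\left(k \right)} = 3 + k$
$I{\left(h \right)} = 4 h$ ($I{\left(h \right)} = 2 \cdot 2 h = 4 h$)
$\left(-1320\right) 591 + I{\left(B{\left(T{\left(2 \right)},-1 \right)} \right)} = \left(-1320\right) 591 + 4 \cdot 6 = -780120 + 24 = -780096$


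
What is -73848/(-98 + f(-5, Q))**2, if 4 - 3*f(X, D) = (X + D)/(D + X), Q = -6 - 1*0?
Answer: -73848/9409 ≈ -7.8487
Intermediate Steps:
Q = -6 (Q = -6 + 0 = -6)
f(X, D) = 1 (f(X, D) = 4/3 - (X + D)/(3*(D + X)) = 4/3 - (D + X)/(3*(D + X)) = 4/3 - 1/3*1 = 4/3 - 1/3 = 1)
-73848/(-98 + f(-5, Q))**2 = -73848/(-98 + 1)**2 = -73848/((-97)**2) = -73848/9409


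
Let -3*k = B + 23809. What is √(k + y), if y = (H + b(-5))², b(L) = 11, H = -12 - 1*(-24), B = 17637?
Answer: I*√119577/3 ≈ 115.27*I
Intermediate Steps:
H = 12 (H = -12 + 24 = 12)
k = -41446/3 (k = -(17637 + 23809)/3 = -⅓*41446 = -41446/3 ≈ -13815.)
y = 529 (y = (12 + 11)² = 23² = 529)
√(k + y) = √(-41446/3 + 529) = √(-39859/3) = I*√119577/3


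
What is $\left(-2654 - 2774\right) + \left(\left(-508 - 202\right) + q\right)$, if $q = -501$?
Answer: $-6639$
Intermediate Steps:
$\left(-2654 - 2774\right) + \left(\left(-508 - 202\right) + q\right) = \left(-2654 - 2774\right) - 1211 = -5428 - 1211 = -6639$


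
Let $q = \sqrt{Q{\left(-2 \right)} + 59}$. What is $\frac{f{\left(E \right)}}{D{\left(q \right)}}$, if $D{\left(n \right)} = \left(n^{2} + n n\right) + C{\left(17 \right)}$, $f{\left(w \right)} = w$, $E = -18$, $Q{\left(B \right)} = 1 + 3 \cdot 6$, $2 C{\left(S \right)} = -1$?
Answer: $- \frac{36}{311} \approx -0.11576$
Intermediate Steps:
$C{\left(S \right)} = - \frac{1}{2}$ ($C{\left(S \right)} = \frac{1}{2} \left(-1\right) = - \frac{1}{2}$)
$Q{\left(B \right)} = 19$ ($Q{\left(B \right)} = 1 + 18 = 19$)
$q = \sqrt{78}$ ($q = \sqrt{19 + 59} = \sqrt{78} \approx 8.8318$)
$D{\left(n \right)} = - \frac{1}{2} + 2 n^{2}$ ($D{\left(n \right)} = \left(n^{2} + n n\right) - \frac{1}{2} = \left(n^{2} + n^{2}\right) - \frac{1}{2} = 2 n^{2} - \frac{1}{2} = - \frac{1}{2} + 2 n^{2}$)
$\frac{f{\left(E \right)}}{D{\left(q \right)}} = - \frac{18}{- \frac{1}{2} + 2 \left(\sqrt{78}\right)^{2}} = - \frac{18}{- \frac{1}{2} + 2 \cdot 78} = - \frac{18}{- \frac{1}{2} + 156} = - \frac{18}{\frac{311}{2}} = \left(-18\right) \frac{2}{311} = - \frac{36}{311}$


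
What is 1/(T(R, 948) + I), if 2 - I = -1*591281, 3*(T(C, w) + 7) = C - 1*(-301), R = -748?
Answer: 1/591127 ≈ 1.6917e-6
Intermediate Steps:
T(C, w) = 280/3 + C/3 (T(C, w) = -7 + (C - 1*(-301))/3 = -7 + (C + 301)/3 = -7 + (301 + C)/3 = -7 + (301/3 + C/3) = 280/3 + C/3)
I = 591283 (I = 2 - (-1)*591281 = 2 - 1*(-591281) = 2 + 591281 = 591283)
1/(T(R, 948) + I) = 1/((280/3 + (⅓)*(-748)) + 591283) = 1/((280/3 - 748/3) + 591283) = 1/(-156 + 591283) = 1/591127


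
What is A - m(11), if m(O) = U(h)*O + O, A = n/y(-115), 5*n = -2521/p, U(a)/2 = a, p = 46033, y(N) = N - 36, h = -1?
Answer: 382306586/34754915 ≈ 11.000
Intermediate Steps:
y(N) = -36 + N
U(a) = 2*a
n = -2521/230165 (n = (-2521/46033)/5 = (-2521*1/46033)/5 = (1/5)*(-2521/46033) = -2521/230165 ≈ -0.010953)
A = 2521/34754915 (A = -2521/(230165*(-36 - 115)) = -2521/230165/(-151) = -2521/230165*(-1/151) = 2521/34754915 ≈ 7.2537e-5)
m(O) = -O (m(O) = (2*(-1))*O + O = -2*O + O = -O)
A - m(11) = 2521/34754915 - (-1)*11 = 2521/34754915 - 1*(-11) = 2521/34754915 + 11 = 382306586/34754915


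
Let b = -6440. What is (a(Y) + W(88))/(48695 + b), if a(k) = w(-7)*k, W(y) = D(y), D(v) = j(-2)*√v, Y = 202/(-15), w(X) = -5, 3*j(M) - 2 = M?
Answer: 202/126765 ≈ 0.0015935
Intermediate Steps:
j(M) = ⅔ + M/3
Y = -202/15 (Y = 202*(-1/15) = -202/15 ≈ -13.467)
D(v) = 0 (D(v) = (⅔ + (⅓)*(-2))*√v = (⅔ - ⅔)*√v = 0*√v = 0)
W(y) = 0
a(k) = -5*k
(a(Y) + W(88))/(48695 + b) = (-5*(-202/15) + 0)/(48695 - 6440) = (202/3 + 0)/42255 = (202/3)*(1/42255) = 202/126765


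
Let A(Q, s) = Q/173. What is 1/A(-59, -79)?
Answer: -173/59 ≈ -2.9322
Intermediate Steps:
A(Q, s) = Q/173 (A(Q, s) = Q*(1/173) = Q/173)
1/A(-59, -79) = 1/((1/173)*(-59)) = 1/(-59/173) = -173/59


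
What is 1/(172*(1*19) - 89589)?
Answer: -1/86321 ≈ -1.1585e-5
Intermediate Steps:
1/(172*(1*19) - 89589) = 1/(172*19 - 89589) = 1/(3268 - 89589) = 1/(-86321) = -1/86321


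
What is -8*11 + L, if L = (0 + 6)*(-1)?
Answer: -94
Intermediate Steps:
L = -6 (L = 6*(-1) = -6)
-8*11 + L = -8*11 - 6 = -88 - 6 = -94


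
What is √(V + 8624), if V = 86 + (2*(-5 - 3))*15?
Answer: 11*√70 ≈ 92.033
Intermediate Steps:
V = -154 (V = 86 + (2*(-8))*15 = 86 - 16*15 = 86 - 240 = -154)
√(V + 8624) = √(-154 + 8624) = √8470 = 11*√70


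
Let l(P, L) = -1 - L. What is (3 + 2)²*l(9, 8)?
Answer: -225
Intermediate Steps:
(3 + 2)²*l(9, 8) = (3 + 2)²*(-1 - 1*8) = 5²*(-1 - 8) = 25*(-9) = -225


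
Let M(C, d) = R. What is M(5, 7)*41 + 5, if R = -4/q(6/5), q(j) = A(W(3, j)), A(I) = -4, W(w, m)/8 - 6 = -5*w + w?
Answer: 46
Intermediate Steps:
W(w, m) = 48 - 32*w (W(w, m) = 48 + 8*(-5*w + w) = 48 + 8*(-4*w) = 48 - 32*w)
q(j) = -4
R = 1 (R = -4/(-4) = -4*(-¼) = 1)
M(C, d) = 1
M(5, 7)*41 + 5 = 1*41 + 5 = 41 + 5 = 46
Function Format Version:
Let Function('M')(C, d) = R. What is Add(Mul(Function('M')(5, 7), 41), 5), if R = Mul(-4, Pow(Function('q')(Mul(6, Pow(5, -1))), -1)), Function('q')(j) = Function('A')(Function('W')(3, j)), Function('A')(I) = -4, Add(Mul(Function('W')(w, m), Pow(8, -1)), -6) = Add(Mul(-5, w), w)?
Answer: 46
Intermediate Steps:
Function('W')(w, m) = Add(48, Mul(-32, w)) (Function('W')(w, m) = Add(48, Mul(8, Add(Mul(-5, w), w))) = Add(48, Mul(8, Mul(-4, w))) = Add(48, Mul(-32, w)))
Function('q')(j) = -4
R = 1 (R = Mul(-4, Pow(-4, -1)) = Mul(-4, Rational(-1, 4)) = 1)
Function('M')(C, d) = 1
Add(Mul(Function('M')(5, 7), 41), 5) = Add(Mul(1, 41), 5) = Add(41, 5) = 46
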